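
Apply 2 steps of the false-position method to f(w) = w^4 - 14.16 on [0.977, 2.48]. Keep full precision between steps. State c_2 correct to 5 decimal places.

1.77914

f(0.977000) = -13.248874, f(2.480000) = 23.667420
step 1: c = 1.516411, f(c) = -8.872288 < 0 → new bracket [1.516411, 2.480000]
step 2: c = 1.779144, f(c) = -4.140548 < 0 → new bracket [1.779144, 2.480000]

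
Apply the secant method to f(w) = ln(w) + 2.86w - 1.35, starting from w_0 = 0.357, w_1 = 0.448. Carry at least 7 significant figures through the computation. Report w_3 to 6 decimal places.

Secant update: w_(k+1) = w_k − f(w_k)·(w_k − w_(k-1))/(f(w_k) − f(w_(k-1))).
f(w_0) = -1.358999, f(w_1) = -0.871682
w_2 = 0.448000 - (-0.871682)·(0.448000 - 0.357000)/(-0.871682 - (-1.358999)) = 0.610775; f(w_2) = -0.096210
w_3 = 0.610775 - (-0.096210)·(0.610775 - 0.448000)/(-0.096210 - (-0.871682)) = 0.630970; f(w_3) = -0.005923

0.630970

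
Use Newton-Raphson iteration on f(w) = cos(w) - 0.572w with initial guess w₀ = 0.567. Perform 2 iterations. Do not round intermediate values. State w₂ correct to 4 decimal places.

0.9781

f'(w) = -sin(w) - 0.572
w_0 = 0.567000: f = 0.519192, f' = -1.109104 → w_1 = 0.567000 - (0.519192)/(-1.109104) = 1.035119
w_1 = 1.035119: f = -0.081664, f' = -1.431923 → w_2 = 1.035119 - (-0.081664)/(-1.431923) = 0.978088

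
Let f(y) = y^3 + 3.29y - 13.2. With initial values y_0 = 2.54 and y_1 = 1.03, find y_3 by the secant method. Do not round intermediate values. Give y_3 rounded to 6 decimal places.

2.009337

f(y_0) = 11.543664, f(y_1) = -8.718573
y_2 = 1.030000 - (-8.718573)·(1.030000 - 2.540000)/(-8.718573 - (11.543664)) = 1.679733; f(y_2) = -2.934306
y_3 = 1.679733 - (-2.934306)·(1.679733 - 1.030000)/(-2.934306 - (-8.718573)) = 2.009337; f(y_3) = 1.523283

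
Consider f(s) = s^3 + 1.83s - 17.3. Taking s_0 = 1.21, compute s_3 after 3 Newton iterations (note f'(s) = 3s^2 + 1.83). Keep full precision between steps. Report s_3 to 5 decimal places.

Newton update: s ← s − f(s)/f'(s).
s_0 = 1.210000: f = -13.314139, f' = 6.222300 → s_1 = 1.210000 - (-13.314139)/(6.222300) = 3.349746
s_1 = 3.349746: f = 26.416845, f' = 35.492387 → s_2 = 3.349746 - (26.416845)/(35.492387) = 2.605449
s_2 = 2.605449: f = 5.154720, f' = 22.195101 → s_3 = 2.605449 - (5.154720)/(22.195101) = 2.373204

2.37320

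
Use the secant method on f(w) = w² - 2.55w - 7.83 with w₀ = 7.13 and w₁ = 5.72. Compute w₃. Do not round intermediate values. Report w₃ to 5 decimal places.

f(w_0) = 24.825400, f(w_1) = 10.302400
w_2 = 5.720000 - (10.302400)·(5.720000 - 7.130000)/(10.302400 - (24.825400)) = 4.719767; f(w_2) = 2.410795
w_3 = 4.719767 - (2.410795)·(4.719767 - 5.720000)/(2.410795 - (10.302400)) = 4.414207; f(w_3) = 0.398998

4.41421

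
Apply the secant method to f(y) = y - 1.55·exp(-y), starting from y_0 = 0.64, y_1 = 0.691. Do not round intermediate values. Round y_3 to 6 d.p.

0.739717

Secant update: y_(k+1) = y_k − f(y_k)·(y_k − y_(k-1))/(f(y_k) − f(y_(k-1))).
f(y_0) = -0.177303, f(y_1) = -0.085666
y_2 = 0.691000 - (-0.085666)·(0.691000 - 0.640000)/(-0.085666 - (-0.177303)) = 0.738677; f(y_2) = -0.001829
y_3 = 0.738677 - (-0.001829)·(0.738677 - 0.691000)/(-0.001829 - (-0.085666)) = 0.739717; f(y_3) = -0.000019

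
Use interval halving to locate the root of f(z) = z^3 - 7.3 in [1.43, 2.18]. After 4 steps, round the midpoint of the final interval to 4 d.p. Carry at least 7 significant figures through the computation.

f(1.430000) = -4.375793, f(2.180000) = 3.060232 (opposite signs)
step 1: m = 1.805000, f(m) = -1.419265 < 0 → root in [1.805000, 2.180000]
step 2: m = 1.992500, f(m) = 0.610337 > 0 → root in [1.805000, 1.992500]
step 3: m = 1.898750, f(m) = -0.454529 < 0 → root in [1.898750, 1.992500]
step 4: m = 1.945625, f(m) = 0.065079 > 0 → root in [1.898750, 1.945625]
Midpoint of [1.898750, 1.945625] = 1.922188

1.9222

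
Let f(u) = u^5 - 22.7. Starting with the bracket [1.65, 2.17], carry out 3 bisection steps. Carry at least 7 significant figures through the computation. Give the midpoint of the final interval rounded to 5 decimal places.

1.87750

f(1.650000) = -10.470190, f(2.170000) = 25.417014 (opposite signs)
step 1: m = 1.910000, f(m) = 2.719490 > 0 → root in [1.650000, 1.910000]
step 2: m = 1.780000, f(m) = -4.831010 < 0 → root in [1.780000, 1.910000]
step 3: m = 1.845000, f(m) = -1.321272 < 0 → root in [1.845000, 1.910000]
Midpoint of [1.845000, 1.910000] = 1.877500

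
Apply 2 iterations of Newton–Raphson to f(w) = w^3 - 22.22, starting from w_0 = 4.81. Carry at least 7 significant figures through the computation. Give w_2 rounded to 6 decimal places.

Newton update: w ← w − f(w)/f'(w).
f'(w) = 3w^2
w_0 = 4.810000: f = 89.064641, f' = 69.408300 → w_1 = 4.810000 - (89.064641)/(69.408300) = 3.526801
w_1 = 3.526801: f = 21.647509, f' = 37.314982 → w_2 = 3.526801 - (21.647509)/(37.314982) = 2.946672

2.946672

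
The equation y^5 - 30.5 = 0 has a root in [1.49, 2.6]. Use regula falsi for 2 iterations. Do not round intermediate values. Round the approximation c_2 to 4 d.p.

1.8513

f(1.490000) = -23.156022, f(2.600000) = 88.313760
step 1: c = 1.720584, f(c) = -15.420747 < 0 → new bracket [1.720584, 2.600000]
step 2: c = 1.851315, f(c) = -8.752907 < 0 → new bracket [1.851315, 2.600000]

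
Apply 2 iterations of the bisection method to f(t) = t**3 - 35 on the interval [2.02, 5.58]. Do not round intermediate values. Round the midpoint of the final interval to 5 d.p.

f(2.020000) = -26.757592, f(5.580000) = 138.741112 (opposite signs)
step 1: m = 3.800000, f(m) = 19.872000 > 0 → root in [2.020000, 3.800000]
step 2: m = 2.910000, f(m) = -10.357829 < 0 → root in [2.910000, 3.800000]
Midpoint of [2.910000, 3.800000] = 3.355000

3.35500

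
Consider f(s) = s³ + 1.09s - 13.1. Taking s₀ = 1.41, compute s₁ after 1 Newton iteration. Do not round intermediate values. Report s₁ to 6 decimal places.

Newton update: s ← s − f(s)/f'(s).
f'(s) = 3s² + 1.09
s_0 = 1.410000: f = -8.759879, f' = 7.054300 → s_1 = 1.410000 - (-8.759879)/(7.054300) = 2.651779

2.651779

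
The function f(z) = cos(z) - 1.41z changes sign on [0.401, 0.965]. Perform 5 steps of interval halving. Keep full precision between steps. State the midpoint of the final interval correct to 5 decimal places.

f(0.401000) = 0.355261, f(0.965000) = -0.791233 (opposite signs)
step 1: m = 0.683000, f(m) = -0.187347 < 0 → root in [0.401000, 0.683000]
step 2: m = 0.542000, f(m) = 0.092459 > 0 → root in [0.542000, 0.683000]
step 3: m = 0.612500, f(m) = -0.045412 < 0 → root in [0.542000, 0.612500]
step 4: m = 0.577250, f(m) = 0.024044 > 0 → root in [0.577250, 0.612500]
step 5: m = 0.594875, f(m) = -0.010555 < 0 → root in [0.577250, 0.594875]
Midpoint of [0.577250, 0.594875] = 0.586063

0.58606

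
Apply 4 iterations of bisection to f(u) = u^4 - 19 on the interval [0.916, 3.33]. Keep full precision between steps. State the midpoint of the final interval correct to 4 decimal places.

2.0476

f(0.916000) = -18.295985, f(3.330000) = 103.963703 (opposite signs)
step 1: m = 2.123000, f(m) = 1.314212 > 0 → root in [0.916000, 2.123000]
step 2: m = 1.519500, f(m) = -13.669072 < 0 → root in [1.519500, 2.123000]
step 3: m = 1.821250, f(m) = -7.997832 < 0 → root in [1.821250, 2.123000]
step 4: m = 1.972125, f(m) = -3.873524 < 0 → root in [1.972125, 2.123000]
Midpoint of [1.972125, 2.123000] = 2.047563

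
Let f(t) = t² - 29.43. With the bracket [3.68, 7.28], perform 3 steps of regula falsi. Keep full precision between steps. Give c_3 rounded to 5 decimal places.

False-position update: c = (a·f(b) − b·f(a))/(f(b) − f(a)); replace the endpoint whose sign matches f(c).
f(3.680000) = -15.887600, f(7.280000) = 23.568400
step 1: c = 5.129599, f(c) = -3.117219 < 0 → new bracket [5.129599, 7.280000]
step 2: c = 5.380793, f(c) = -0.477070 < 0 → new bracket [5.380793, 7.280000]
step 3: c = 5.418474, f(c) = -0.070144 < 0 → new bracket [5.418474, 7.280000]

5.41847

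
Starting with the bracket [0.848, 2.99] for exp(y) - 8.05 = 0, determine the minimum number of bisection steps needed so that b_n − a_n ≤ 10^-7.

25

Initial width b − a = 2.99 − 0.848 = 2.142000.
After n steps the width is (b−a)/2^n; need (b−a)/2^n ≤ 10^-7.
So n ≥ log₂(2.142000/10^-7) = log₂(21420000.0000) ≈ 24.3525.
Hence n = 25.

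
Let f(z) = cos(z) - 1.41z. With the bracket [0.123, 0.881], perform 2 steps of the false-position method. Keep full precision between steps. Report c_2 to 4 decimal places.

0.5878

f(0.123000) = 0.819015, f(0.881000) = -0.605830
step 1: c = 0.558706, f(c) = 0.060166 > 0 → new bracket [0.558706, 0.881000]
step 2: c = 0.587822, f(c) = 0.003321 > 0 → new bracket [0.587822, 0.881000]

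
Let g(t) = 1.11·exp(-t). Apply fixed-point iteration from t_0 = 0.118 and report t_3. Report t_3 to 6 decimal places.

0.733773

t_1 = g(0.118000) = 0.986453
t_2 = g(0.986453) = 0.413916
t_3 = g(0.413916) = 0.733773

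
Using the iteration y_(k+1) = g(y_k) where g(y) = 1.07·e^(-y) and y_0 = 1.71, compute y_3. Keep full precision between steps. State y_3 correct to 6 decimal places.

0.443050

y_1 = g(1.710000) = 0.193526
y_2 = g(0.193526) = 0.881731
y_3 = g(0.881731) = 0.443050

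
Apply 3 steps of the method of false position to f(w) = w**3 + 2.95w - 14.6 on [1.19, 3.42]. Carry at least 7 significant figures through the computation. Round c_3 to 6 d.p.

1.978290

f(1.190000) = -9.404341, f(3.420000) = 35.490688
step 1: c = 1.657127, f(c) = -5.160889 < 0 → new bracket [1.657127, 3.420000]
step 2: c = 1.880931, f(c) = -2.396703 < 0 → new bracket [1.880931, 3.420000]
step 3: c = 1.978290, f(c) = -1.021740 < 0 → new bracket [1.978290, 3.420000]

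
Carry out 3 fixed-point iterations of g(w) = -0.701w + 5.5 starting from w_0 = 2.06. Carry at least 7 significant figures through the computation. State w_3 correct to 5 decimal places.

w_1 = g(2.060000) = 4.055940
w_2 = g(4.055940) = 2.656786
w_3 = g(2.656786) = 3.637593

3.63759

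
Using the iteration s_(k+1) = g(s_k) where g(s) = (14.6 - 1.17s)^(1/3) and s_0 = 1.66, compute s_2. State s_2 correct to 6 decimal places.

2.281342

s_1 = g(1.660000) = 2.330520
s_2 = g(2.330520) = 2.281342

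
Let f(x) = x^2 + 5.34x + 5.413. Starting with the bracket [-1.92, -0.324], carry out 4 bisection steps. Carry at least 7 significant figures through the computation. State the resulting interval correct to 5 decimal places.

f(-1.920000) = -1.153400, f(-0.324000) = 3.787816 (opposite signs)
step 1: m = -1.122000, f(m) = 0.680404 > 0 → root in [-1.920000, -1.122000]
step 2: m = -1.521000, f(m) = -0.395699 < 0 → root in [-1.521000, -1.122000]
step 3: m = -1.321500, f(m) = 0.102552 > 0 → root in [-1.521000, -1.321500]
step 4: m = -1.421250, f(m) = -0.156523 < 0 → root in [-1.421250, -1.321500]

[-1.42125, -1.32150]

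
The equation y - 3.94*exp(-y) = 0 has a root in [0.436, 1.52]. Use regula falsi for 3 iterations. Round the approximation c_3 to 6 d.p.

1.197015

f(0.436000) = -2.111674, f(1.520000) = 0.658275
step 1: c = 1.262389, f(c) = 0.147458 > 0 → new bracket [0.436000, 1.262389]
step 2: c = 1.208449, f(c) = 0.031727 > 0 → new bracket [0.436000, 1.208449]
step 3: c = 1.197015, f(c) = 0.006761 > 0 → new bracket [0.436000, 1.197015]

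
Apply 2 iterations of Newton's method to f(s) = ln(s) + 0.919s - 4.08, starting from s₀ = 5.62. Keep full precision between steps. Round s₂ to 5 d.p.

f'(s) = 1/s + 0.919
s_0 = 5.620000: f = 2.811112, f' = 1.096936 → s_1 = 5.620000 - (2.811112)/(1.096936) = 3.057306
s_1 = 3.057306: f = -0.152802, f' = 1.246085 → s_2 = 3.057306 - (-0.152802)/(1.246085) = 3.179931

3.17993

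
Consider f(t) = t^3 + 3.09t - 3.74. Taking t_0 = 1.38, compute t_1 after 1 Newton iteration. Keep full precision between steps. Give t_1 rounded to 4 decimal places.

Newton update: t ← t − f(t)/f'(t).
f'(t) = 3t^2 + 3.09
t_0 = 1.380000: f = 3.152272, f' = 8.803200 → t_1 = 1.380000 - (3.152272)/(8.803200) = 1.021917

1.0219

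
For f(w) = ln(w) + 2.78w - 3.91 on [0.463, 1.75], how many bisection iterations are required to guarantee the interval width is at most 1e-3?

11

Initial width b − a = 1.75 − 0.463 = 1.287000.
After n steps the width is (b−a)/2^n; need (b−a)/2^n ≤ 1e-3.
So n ≥ log₂(1.287000/1e-3) = log₂(1287.0000) ≈ 10.3298.
Hence n = 11.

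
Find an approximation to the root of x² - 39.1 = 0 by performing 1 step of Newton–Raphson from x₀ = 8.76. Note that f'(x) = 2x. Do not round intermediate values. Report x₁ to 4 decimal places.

6.6117

x_0 = 8.760000: f = 37.637600, f' = 17.520000 → x_1 = 8.760000 - (37.637600)/(17.520000) = 6.611735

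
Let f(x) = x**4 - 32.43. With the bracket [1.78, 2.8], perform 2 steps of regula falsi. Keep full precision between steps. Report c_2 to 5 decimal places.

2.34802

f(1.780000) = -22.391241, f(2.800000) = 29.035600
step 1: c = 2.224108, f(c) = -7.960595 < 0 → new bracket [2.224108, 2.800000]
step 2: c = 2.348025, f(c) = -2.034414 < 0 → new bracket [2.348025, 2.800000]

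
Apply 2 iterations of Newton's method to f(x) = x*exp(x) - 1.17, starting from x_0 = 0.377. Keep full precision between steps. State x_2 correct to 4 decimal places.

f'(x) = (x+1)*exp(x)
x_0 = 0.377000: f = -0.620370, f' = 2.007534 → x_1 = 0.377000 - (-0.620370)/(2.007534) = 0.686021
x_1 = 0.686021: f = 0.192299, f' = 3.348097 → x_2 = 0.686021 - (0.192299)/(3.348097) = 0.628586

0.6286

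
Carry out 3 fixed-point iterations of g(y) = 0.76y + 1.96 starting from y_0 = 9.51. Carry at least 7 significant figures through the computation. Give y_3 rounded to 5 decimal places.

y_1 = g(9.510000) = 9.187600
y_2 = g(9.187600) = 8.942576
y_3 = g(8.942576) = 8.756358

8.75636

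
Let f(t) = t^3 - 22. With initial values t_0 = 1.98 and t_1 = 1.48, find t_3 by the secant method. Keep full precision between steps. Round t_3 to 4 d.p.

2.4138

f(t_0) = -14.237608, f(t_1) = -18.758208
t_2 = 1.480000 - (-18.758208)·(1.480000 - 1.980000)/(-18.758208 - (-14.237608)) = 3.554748; f(t_2) = 22.918610
t_3 = 3.554748 - (22.918610)·(3.554748 - 1.480000)/(22.918610 - (-18.758208)) = 2.413818; f(t_3) = -7.935854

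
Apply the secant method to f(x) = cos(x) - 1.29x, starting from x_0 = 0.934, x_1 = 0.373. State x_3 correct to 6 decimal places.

f(x_0) = -0.610237, f(x_1) = 0.450068
x_2 = 0.373000 - (0.450068)·(0.373000 - 0.934000)/(0.450068 - (-0.610237)) = 0.611128; f(x_2) = 0.030646
x_3 = 0.611128 - (0.030646)·(0.611128 - 0.373000)/(0.030646 - (0.450068)) = 0.628527; f(x_3) = -0.001906

0.628527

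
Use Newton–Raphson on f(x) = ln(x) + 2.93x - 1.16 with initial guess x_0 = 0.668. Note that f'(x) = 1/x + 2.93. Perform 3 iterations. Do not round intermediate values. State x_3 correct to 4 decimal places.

0.5811

Newton update: x ← x − f(x)/f'(x).
x_0 = 0.668000: f = 0.393773, f' = 4.427006 → x_1 = 0.668000 - (0.393773)/(4.427006) = 0.579052
x_1 = 0.579052: f = -0.009740, f' = 4.656960 → x_2 = 0.579052 - (-0.009740)/(4.656960) = 0.581144
x_2 = 0.581144: f = -0.000007, f' = 4.650745 → x_3 = 0.581144 - (-0.000007)/(4.650745) = 0.581145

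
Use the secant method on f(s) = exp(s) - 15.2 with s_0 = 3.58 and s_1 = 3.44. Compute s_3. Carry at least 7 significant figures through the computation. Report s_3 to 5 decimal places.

2.79527

f(s_0) = 20.673541, f(s_1) = 15.986958
s_2 = 3.440000 - (15.986958)·(3.440000 - 3.580000)/(15.986958 - (20.673541)) = 2.962429; f(s_2) = 4.144911
s_3 = 2.962429 - (4.144911)·(2.962429 - 3.440000)/(4.144911 - (15.986958)) = 2.795272; f(s_3) = 1.167077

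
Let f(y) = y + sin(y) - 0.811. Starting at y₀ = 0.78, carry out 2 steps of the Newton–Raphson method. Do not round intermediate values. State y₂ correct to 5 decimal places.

0.41119

f'(y) = 1 + cos(y)
y_0 = 0.780000: f = 0.672279, f' = 1.710914 → y_1 = 0.780000 - (0.672279)/(1.710914) = 0.387064
y_1 = 0.387064: f = -0.046465, f' = 1.926021 → y_2 = 0.387064 - (-0.046465)/(1.926021) = 0.411189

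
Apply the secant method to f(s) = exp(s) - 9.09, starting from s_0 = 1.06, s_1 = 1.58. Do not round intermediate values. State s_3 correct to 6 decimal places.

2.053521

f(s_0) = -6.203629, f(s_1) = -4.235044
s_2 = 1.580000 - (-4.235044)·(1.580000 - 1.060000)/(-4.235044 - (-6.203629)) = 2.698683; f(s_2) = 5.770153
s_3 = 2.698683 - (5.770153)·(2.698683 - 1.580000)/(5.770153 - (-4.235044)) = 2.053521; f(s_3) = -1.294698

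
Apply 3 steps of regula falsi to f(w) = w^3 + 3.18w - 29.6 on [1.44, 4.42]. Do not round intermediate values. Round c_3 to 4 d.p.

2.6493

False-position update: c = (a·f(b) − b·f(a))/(f(b) − f(a)); replace the endpoint whose sign matches f(c).
f(1.440000) = -22.034816, f(4.420000) = 70.806488
step 1: c = 2.147269, f(c) = -12.871138 < 0 → new bracket [2.147269, 4.420000]
step 2: c = 2.496856, f(c) = -6.093872 < 0 → new bracket [2.496856, 4.420000]
step 3: c = 2.649253, f(c) = -2.581479 < 0 → new bracket [2.649253, 4.420000]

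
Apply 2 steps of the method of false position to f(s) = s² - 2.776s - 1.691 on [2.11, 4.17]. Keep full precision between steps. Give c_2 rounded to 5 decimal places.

f(2.110000) = -3.096260, f(4.170000) = 4.121980
step 1: c = 2.993636, f(c) = -1.039478 < 0 → new bracket [2.993636, 4.170000]
step 2: c = 3.230546, f(c) = -0.222567 < 0 → new bracket [3.230546, 4.170000]

3.23055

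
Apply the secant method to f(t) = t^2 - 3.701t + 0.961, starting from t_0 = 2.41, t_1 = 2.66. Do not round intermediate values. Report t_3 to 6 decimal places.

Secant update: t_(k+1) = t_k − f(t_k)·(t_k − t_(k-1))/(f(t_k) − f(t_(k-1))).
f(t_0) = -2.150310, f(t_1) = -1.808060
t_2 = 2.660000 - (-1.808060)·(2.660000 - 2.410000)/(-1.808060 - (-2.150310)) = 3.980716; f(t_2) = 2.074469
t_3 = 3.980716 - (2.074469)·(3.980716 - 2.660000)/(2.074469 - (-1.808060)) = 3.275046; f(t_3) = -0.434019

3.275046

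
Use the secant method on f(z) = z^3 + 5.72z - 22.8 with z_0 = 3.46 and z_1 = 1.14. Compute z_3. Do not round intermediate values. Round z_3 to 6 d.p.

f(z_0) = 38.412936, f(z_1) = -14.797656
z_2 = 1.140000 - (-14.797656)·(1.140000 - 3.460000)/(-14.797656 - (38.412936)) = 1.785183; f(z_2) = -6.899594
z_3 = 1.785183 - (-6.899594)·(1.785183 - 1.140000)/(-6.899594 - (-14.797656)) = 2.348802; f(z_3) = 3.593188

2.348802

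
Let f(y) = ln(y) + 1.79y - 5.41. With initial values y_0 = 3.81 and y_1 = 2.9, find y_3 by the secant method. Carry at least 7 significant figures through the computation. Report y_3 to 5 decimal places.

Secant update: y_(k+1) = y_k − f(y_k)·(y_k − y_(k-1))/(f(y_k) − f(y_(k-1))).
f(y_0) = 2.747529, f(y_1) = 0.845711
y_2 = 2.900000 - (0.845711)·(2.900000 - 3.810000)/(0.845711 - (2.747529)) = 2.495336; f(y_2) = -0.028924
y_3 = 2.495336 - (-0.028924)·(2.495336 - 2.900000)/(-0.028924 - (0.845711)) = 2.508719; f(y_3) = 0.000379

2.50872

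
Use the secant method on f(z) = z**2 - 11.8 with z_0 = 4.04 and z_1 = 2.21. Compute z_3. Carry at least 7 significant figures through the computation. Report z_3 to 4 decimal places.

f(z_0) = 4.521600, f(z_1) = -6.915900
z_2 = 2.210000 - (-6.915900)·(2.210000 - 4.040000)/(-6.915900 - (4.521600)) = 3.316544; f(z_2) = -0.800536
z_3 = 3.316544 - (-0.800536)·(3.316544 - 2.210000)/(-0.800536 - (-6.915900)) = 3.461397; f(z_3) = 0.181268

3.4614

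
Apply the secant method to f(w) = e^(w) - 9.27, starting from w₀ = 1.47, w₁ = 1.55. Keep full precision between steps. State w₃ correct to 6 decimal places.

2.110874

Secant update: w_(k+1) = w_k − f(w_k)·(w_k − w_(k-1))/(f(w_k) − f(w_(k-1))).
f(w_0) = -4.920765, f(w_1) = -4.558530
w_2 = 1.550000 - (-4.558530)·(1.550000 - 1.470000)/(-4.558530 - (-4.920765)) = 2.556756; f(w_2) = 3.623925
w_3 = 2.556756 - (3.623925)·(2.556756 - 1.550000)/(3.623925 - (-4.558530)) = 2.110874; f(w_3) = -1.014544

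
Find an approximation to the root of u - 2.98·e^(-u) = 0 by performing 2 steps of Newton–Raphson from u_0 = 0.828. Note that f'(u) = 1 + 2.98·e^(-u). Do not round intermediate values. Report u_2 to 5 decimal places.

u_0 = 0.828000: f = -0.474028, f' = 2.302028 → u_1 = 0.828000 - (-0.474028)/(2.302028) = 1.033918
u_1 = 1.033918: f = -0.025803, f' = 2.059721 → u_2 = 1.033918 - (-0.025803)/(2.059721) = 1.046445

1.04645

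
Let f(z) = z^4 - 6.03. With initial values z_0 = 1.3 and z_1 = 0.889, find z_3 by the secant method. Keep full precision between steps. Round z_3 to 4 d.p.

1.3379

Secant update: z_(k+1) = z_k − f(z_k)·(z_k − z_(k-1))/(f(z_k) − f(z_(k-1))).
f(z_0) = -3.173900, f(z_1) = -5.405393
z_2 = 0.889000 - (-5.405393)·(0.889000 - 1.300000)/(-5.405393 - (-3.173900)) = 1.884574; f(z_2) = 6.584002
z_3 = 1.884574 - (6.584002)·(1.884574 - 0.889000)/(6.584002 - (-5.405393)) = 1.337852; f(z_3) = -2.826440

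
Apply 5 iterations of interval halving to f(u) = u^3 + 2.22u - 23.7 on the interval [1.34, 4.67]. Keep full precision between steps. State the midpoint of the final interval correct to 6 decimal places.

2.640781

f(1.340000) = -18.319096, f(4.670000) = 88.514963 (opposite signs)
step 1: m = 3.005000, f(m) = 10.106325 > 0 → root in [1.340000, 3.005000]
step 2: m = 2.172500, f(m) = -8.623380 < 0 → root in [2.172500, 3.005000]
step 3: m = 2.588750, f(m) = -0.604139 < 0 → root in [2.588750, 3.005000]
step 4: m = 2.796875, f(m) = 4.387645 > 0 → root in [2.588750, 2.796875]
step 5: m = 2.692813, f(m) = 1.804271 > 0 → root in [2.588750, 2.692813]
Midpoint of [2.588750, 2.692813] = 2.640781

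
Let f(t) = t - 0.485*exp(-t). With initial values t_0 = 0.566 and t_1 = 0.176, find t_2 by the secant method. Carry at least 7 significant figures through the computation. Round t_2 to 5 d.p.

f(t_0) = 0.290621, f(t_1) = -0.230730
t_2 = 0.176000 - (-0.230730)·(0.176000 - 0.566000)/(-0.230730 - (0.290621)) = 0.348599; f(t_2) = 0.006346

0.34860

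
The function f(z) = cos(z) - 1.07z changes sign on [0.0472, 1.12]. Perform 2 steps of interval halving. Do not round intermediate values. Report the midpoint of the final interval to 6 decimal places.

0.717700

f(0.047200) = 0.948382, f(1.120000) = -0.762718 (opposite signs)
step 1: m = 0.583600, f(m) = 0.210032 > 0 → root in [0.583600, 1.120000]
step 2: m = 0.851800, f(m) = -0.252796 < 0 → root in [0.583600, 0.851800]
Midpoint of [0.583600, 0.851800] = 0.717700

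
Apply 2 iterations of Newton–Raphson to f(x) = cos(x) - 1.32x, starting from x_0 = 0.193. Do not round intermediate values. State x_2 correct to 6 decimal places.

Newton update: x ← x − f(x)/f'(x).
f'(x) = -sin(x) - 1.32
x_0 = 0.193000: f = 0.726673, f' = -1.511804 → x_1 = 0.193000 - (0.726673)/(-1.511804) = 0.673666
x_1 = 0.673666: f = -0.107700, f' = -1.943856 → x_2 = 0.673666 - (-0.107700)/(-1.943856) = 0.618261

0.618261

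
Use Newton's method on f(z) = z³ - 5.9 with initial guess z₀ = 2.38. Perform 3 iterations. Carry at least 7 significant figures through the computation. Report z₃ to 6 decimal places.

1.807005

f'(z) = 3z²
z_0 = 2.380000: f = 7.581272, f' = 16.993200 → z_1 = 2.380000 - (7.581272)/(16.993200) = 1.933864
z_1 = 1.933864: f = 1.332327, f' = 11.219494 → z_2 = 1.933864 - (1.332327)/(11.219494) = 1.815113
z_2 = 1.815113: f = 0.080138, f' = 9.883909 → z_3 = 1.815113 - (0.080138)/(9.883909) = 1.807005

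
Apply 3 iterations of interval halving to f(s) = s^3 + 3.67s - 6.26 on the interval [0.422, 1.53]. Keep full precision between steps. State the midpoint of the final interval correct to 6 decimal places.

f(0.422000) = -4.636109, f(1.530000) = 2.936677 (opposite signs)
step 1: m = 0.976000, f(m) = -1.748366 < 0 → root in [0.976000, 1.530000]
step 2: m = 1.253000, f(m) = 0.305731 > 0 → root in [0.976000, 1.253000]
step 3: m = 1.114500, f(m) = -0.785453 < 0 → root in [1.114500, 1.253000]
Midpoint of [1.114500, 1.253000] = 1.183750

1.183750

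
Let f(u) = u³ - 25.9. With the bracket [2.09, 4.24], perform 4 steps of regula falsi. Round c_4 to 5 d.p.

f(2.090000) = -16.770671, f(4.240000) = 50.325024
step 1: c = 2.627396, f(c) = -7.762539 < 0 → new bracket [2.627396, 4.240000]
step 2: c = 2.842896, f(c) = -2.923542 < 0 → new bracket [2.842896, 4.240000]
step 3: c = 2.919602, f(c) = -1.013079 < 0 → new bracket [2.919602, 4.240000]
step 4: c = 2.945659, f(c) = -0.340804 < 0 → new bracket [2.945659, 4.240000]

2.94566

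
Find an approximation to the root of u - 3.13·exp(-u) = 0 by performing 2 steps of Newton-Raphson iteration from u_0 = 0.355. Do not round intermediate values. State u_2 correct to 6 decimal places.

Newton update: u ← u − f(u)/f'(u).
f'(u) = 1 + 3.13·exp(-u)
u_0 = 0.355000: f = -1.839673, f' = 3.194673 → u_1 = 0.355000 - (-1.839673)/(3.194673) = 0.930856
u_1 = 0.930856: f = -0.303040, f' = 2.233896 → u_2 = 0.930856 - (-0.303040)/(2.233896) = 1.066512

1.066512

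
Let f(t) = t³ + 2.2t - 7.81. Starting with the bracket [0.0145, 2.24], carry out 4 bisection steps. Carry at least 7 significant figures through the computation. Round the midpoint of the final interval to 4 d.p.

f(0.014500) = -7.778097, f(2.240000) = 8.357424 (opposite signs)
step 1: m = 1.127250, f(m) = -3.897662 < 0 → root in [1.127250, 2.240000]
step 2: m = 1.683625, f(m) = 0.666367 > 0 → root in [1.127250, 1.683625]
step 3: m = 1.405438, f(m) = -1.941941 < 0 → root in [1.405438, 1.683625]
step 4: m = 1.544531, f(m) = -0.727433 < 0 → root in [1.544531, 1.683625]
Midpoint of [1.544531, 1.683625] = 1.614078

1.6141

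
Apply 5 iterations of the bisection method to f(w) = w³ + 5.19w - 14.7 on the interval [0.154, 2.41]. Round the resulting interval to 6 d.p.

f(0.154000) = -13.897088, f(2.410000) = 11.805421 (opposite signs)
step 1: m = 1.282000, f(m) = -5.939422 < 0 → root in [1.282000, 2.410000]
step 2: m = 1.846000, f(m) = 1.171384 > 0 → root in [1.282000, 1.846000]
step 3: m = 1.564000, f(m) = -2.757146 < 0 → root in [1.564000, 1.846000]
step 4: m = 1.705000, f(m) = -0.894572 < 0 → root in [1.705000, 1.846000]
step 5: m = 1.775500, f(m) = 0.111932 > 0 → root in [1.705000, 1.775500]

[1.705000, 1.775500]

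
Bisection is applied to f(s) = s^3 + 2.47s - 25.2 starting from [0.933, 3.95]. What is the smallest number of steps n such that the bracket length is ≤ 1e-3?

12

Initial width b − a = 3.95 − 0.933 = 3.017000.
After n steps the width is (b−a)/2^n; need (b−a)/2^n ≤ 1e-3.
So n ≥ log₂(3.017000/1e-3) = log₂(3017.0000) ≈ 11.5589.
Hence n = 12.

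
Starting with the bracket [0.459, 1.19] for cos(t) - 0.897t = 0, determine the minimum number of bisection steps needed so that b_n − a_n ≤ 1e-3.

10

Initial width b − a = 1.19 − 0.459 = 0.731000.
After n steps the width is (b−a)/2^n; need (b−a)/2^n ≤ 1e-3.
So n ≥ log₂(0.731000/1e-3) = log₂(731.0000) ≈ 9.5137.
Hence n = 10.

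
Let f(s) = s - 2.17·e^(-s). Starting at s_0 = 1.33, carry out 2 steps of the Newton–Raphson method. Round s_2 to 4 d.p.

f'(s) = 1 + 2.17·e^(-s)
s_0 = 1.330000: f = 0.756084, f' = 1.573916 → s_1 = 1.330000 - (0.756084)/(1.573916) = 0.849616
s_1 = 0.849616: f = -0.078231, f' = 1.927847 → s_2 = 0.849616 - (-0.078231)/(1.927847) = 0.890195

0.8902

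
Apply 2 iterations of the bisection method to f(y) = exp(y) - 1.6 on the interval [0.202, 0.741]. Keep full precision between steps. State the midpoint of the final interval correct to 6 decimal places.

f(0.202000) = -0.376152, f(0.741000) = 0.498032 (opposite signs)
step 1: m = 0.471500, f(m) = 0.002396 > 0 → root in [0.202000, 0.471500]
step 2: m = 0.336750, f(m) = -0.199611 < 0 → root in [0.336750, 0.471500]
Midpoint of [0.336750, 0.471500] = 0.404125

0.404125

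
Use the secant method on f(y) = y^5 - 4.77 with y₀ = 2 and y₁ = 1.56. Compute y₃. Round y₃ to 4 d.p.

1.3914

f(y_0) = 27.230000, f(y_1) = 4.468958
y_2 = 1.560000 - (4.468958)·(1.560000 - 2.000000)/(4.468958 - (27.230000)) = 1.473609; f(y_2) = 2.178832
y_3 = 1.473609 - (2.178832)·(1.473609 - 1.560000)/(2.178832 - (4.468958)) = 1.391417; f(y_3) = 0.445387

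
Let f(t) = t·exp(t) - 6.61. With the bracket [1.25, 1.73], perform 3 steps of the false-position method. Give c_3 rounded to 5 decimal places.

False-position update: c = (a·f(b) − b·f(a))/(f(b) − f(a)); replace the endpoint whose sign matches f(c).
f(1.250000) = -2.247071, f(1.730000) = 3.148331
step 1: c = 1.449910, f(c) = -0.429425 < 0 → new bracket [1.449910, 1.730000]
step 2: c = 1.483528, f(c) = -0.069908 < 0 → new bracket [1.483528, 1.730000]
step 3: c = 1.488882, f(c) = -0.011069 < 0 → new bracket [1.488882, 1.730000]

1.48888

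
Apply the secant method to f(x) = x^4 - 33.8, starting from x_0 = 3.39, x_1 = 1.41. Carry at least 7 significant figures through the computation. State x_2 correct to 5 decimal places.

1.87129

Secant update: x_(k+1) = x_k − f(x_k)·(x_k − x_(k-1))/(f(x_k) − f(x_(k-1))).
f(x_0) = 98.268362, f(x_1) = -29.847458
x_2 = 1.410000 - (-29.847458)·(1.410000 - 3.390000)/(-29.847458 - (98.268362)) = 1.871285; f(x_2) = -21.538032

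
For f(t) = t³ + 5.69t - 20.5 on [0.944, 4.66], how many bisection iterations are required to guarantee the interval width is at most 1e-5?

Initial width b − a = 4.66 − 0.944 = 3.716000.
After n steps the width is (b−a)/2^n; need (b−a)/2^n ≤ 1e-5.
So n ≥ log₂(3.716000/1e-5) = log₂(371600.0000) ≈ 18.5034.
Hence n = 19.

19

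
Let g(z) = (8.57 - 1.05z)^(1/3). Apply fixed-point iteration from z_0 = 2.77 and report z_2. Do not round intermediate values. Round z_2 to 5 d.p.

1.88507

z_1 = g(2.770000) = 1.782285
z_2 = g(1.782285) = 1.885072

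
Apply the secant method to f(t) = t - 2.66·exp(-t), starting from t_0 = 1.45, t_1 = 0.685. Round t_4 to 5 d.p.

Secant update: t_(k+1) = t_k − f(t_k)·(t_k − t_(k-1))/(f(t_k) − f(t_(k-1))).
f(t_0) = 0.826043, f(t_1) = -0.655880
t_2 = 0.685000 - (-0.655880)·(0.685000 - 1.450000)/(-0.655880 - (0.826043)) = 1.023579; f(t_2) = 0.067823
t_3 = 1.023579 - (0.067823)·(1.023579 - 0.685000)/(0.067823 - (-0.655880)) = 0.991848; f(t_3) = 0.005280
t_4 = 0.991848 - (0.005280)·(0.991848 - 1.023579)/(0.005280 - (0.067823)) = 0.989170; f(t_4) = -0.000045

0.98917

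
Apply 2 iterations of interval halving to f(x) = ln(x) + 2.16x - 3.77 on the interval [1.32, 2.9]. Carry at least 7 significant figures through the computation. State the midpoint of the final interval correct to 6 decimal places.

1.517500

f(1.320000) = -0.641168, f(2.900000) = 3.558711 (opposite signs)
step 1: m = 2.110000, f(m) = 1.534288 > 0 → root in [1.320000, 2.110000]
step 2: m = 1.715000, f(m) = 0.473813 > 0 → root in [1.320000, 1.715000]
Midpoint of [1.320000, 1.715000] = 1.517500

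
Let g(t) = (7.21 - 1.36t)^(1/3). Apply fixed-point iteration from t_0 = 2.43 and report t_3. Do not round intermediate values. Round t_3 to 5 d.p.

t_1 = g(2.430000) = 1.574760
t_2 = g(1.574760) = 1.717730
t_3 = g(1.717730) = 1.695477

1.69548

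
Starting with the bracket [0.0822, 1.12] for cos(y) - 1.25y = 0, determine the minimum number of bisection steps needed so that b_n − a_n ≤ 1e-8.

27

Initial width b − a = 1.12 − 0.0822 = 1.037800.
After n steps the width is (b−a)/2^n; need (b−a)/2^n ≤ 1e-8.
So n ≥ log₂(1.037800/1e-8) = log₂(103780000.0000) ≈ 26.6290.
Hence n = 27.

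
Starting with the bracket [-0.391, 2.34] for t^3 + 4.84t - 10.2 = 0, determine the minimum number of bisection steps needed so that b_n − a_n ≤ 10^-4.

Initial width b − a = 2.34 − -0.391 = 2.731000.
After n steps the width is (b−a)/2^n; need (b−a)/2^n ≤ 10^-4.
So n ≥ log₂(2.731000/10^-4) = log₂(27310.0000) ≈ 14.7371.
Hence n = 15.

15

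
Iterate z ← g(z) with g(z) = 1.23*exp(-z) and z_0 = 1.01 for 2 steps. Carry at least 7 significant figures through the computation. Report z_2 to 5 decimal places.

0.78586

z_1 = g(1.010000) = 0.447989
z_2 = g(0.447989) = 0.785861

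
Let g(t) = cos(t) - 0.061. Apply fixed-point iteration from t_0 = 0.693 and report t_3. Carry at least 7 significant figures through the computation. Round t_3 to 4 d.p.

t_1 = g(0.693000) = 0.708333
t_2 = g(0.708333) = 0.698447
t_3 = g(0.698447) = 0.704841

0.7048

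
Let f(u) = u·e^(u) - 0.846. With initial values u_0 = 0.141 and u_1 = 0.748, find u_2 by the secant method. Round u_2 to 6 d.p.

0.433648

f(u_0) = -0.683649, f(u_1) = 0.734352
u_2 = 0.748000 - (0.734352)·(0.748000 - 0.141000)/(0.734352 - (-0.683649)) = 0.433648; f(u_2) = -0.176935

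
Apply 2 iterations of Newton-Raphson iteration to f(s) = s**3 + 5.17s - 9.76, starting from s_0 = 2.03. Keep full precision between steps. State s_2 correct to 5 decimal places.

1.38606

f'(s) = 3s**2 + 5.17
s_0 = 2.030000: f = 9.100527, f' = 17.532700 → s_1 = 2.030000 - (9.100527)/(17.532700) = 1.510940
s_1 = 1.510940: f = 1.500942, f' = 12.018817 → s_2 = 1.510940 - (1.500942)/(12.018817) = 1.386057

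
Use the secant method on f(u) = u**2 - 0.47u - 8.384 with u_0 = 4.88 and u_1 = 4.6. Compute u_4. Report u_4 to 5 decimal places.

f(u_0) = 13.136800, f(u_1) = 10.614000
u_2 = 4.600000 - (10.614000)·(4.600000 - 4.880000)/(10.614000 - (13.136800)) = 3.421976; f(u_2) = 1.717588
u_3 = 3.421976 - (1.717588)·(3.421976 - 4.600000)/(1.717588 - (10.614000)) = 3.194540; f(u_3) = 0.319652
u_4 = 3.194540 - (0.319652)·(3.194540 - 3.421976)/(0.319652 - (1.717588)) = 3.142535; f(u_4) = 0.014532

3.14253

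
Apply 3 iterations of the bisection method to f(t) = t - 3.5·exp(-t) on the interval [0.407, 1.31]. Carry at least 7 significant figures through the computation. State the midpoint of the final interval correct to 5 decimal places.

f(0.407000) = -1.922755, f(1.310000) = 0.365630 (opposite signs)
step 1: m = 0.858500, f(m) = -0.624791 < 0 → root in [0.858500, 1.310000]
step 2: m = 1.084250, f(m) = -0.099294 < 0 → root in [1.084250, 1.310000]
step 3: m = 1.197125, f(m) = 0.139910 > 0 → root in [1.084250, 1.197125]
Midpoint of [1.084250, 1.197125] = 1.140687

1.14069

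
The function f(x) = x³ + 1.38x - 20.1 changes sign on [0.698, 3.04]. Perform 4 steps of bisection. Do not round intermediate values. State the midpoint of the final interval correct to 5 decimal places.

f(0.698000) = -18.796692, f(3.040000) = 12.189664 (opposite signs)
step 1: m = 1.869000, f(m) = -10.992062 < 0 → root in [1.869000, 3.040000]
step 2: m = 2.454500, f(m) = -1.925482 < 0 → root in [2.454500, 3.040000]
step 3: m = 2.747250, f(m) = 4.425752 > 0 → root in [2.454500, 2.747250]
step 4: m = 2.600875, f(m) = 1.082958 > 0 → root in [2.454500, 2.600875]
Midpoint of [2.454500, 2.600875] = 2.527687

2.52769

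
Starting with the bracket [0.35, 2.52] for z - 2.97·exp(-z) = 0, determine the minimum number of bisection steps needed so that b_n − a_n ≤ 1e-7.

Initial width b − a = 2.52 − 0.35 = 2.170000.
After n steps the width is (b−a)/2^n; need (b−a)/2^n ≤ 1e-7.
So n ≥ log₂(2.170000/1e-7) = log₂(21700000.0000) ≈ 24.3712.
Hence n = 25.

25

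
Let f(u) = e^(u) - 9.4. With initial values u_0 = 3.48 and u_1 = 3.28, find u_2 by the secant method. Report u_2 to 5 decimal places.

2.69618

Secant update: u_(k+1) = u_k − f(u_k)·(u_k − u_(k-1))/(f(u_k) − f(u_(k-1))).
f(u_0) = 23.059722, f(u_1) = 17.175773
u_2 = 3.280000 - (17.175773)·(3.280000 - 3.480000)/(17.175773 - (23.059722)) = 2.696182; f(u_2) = 5.423032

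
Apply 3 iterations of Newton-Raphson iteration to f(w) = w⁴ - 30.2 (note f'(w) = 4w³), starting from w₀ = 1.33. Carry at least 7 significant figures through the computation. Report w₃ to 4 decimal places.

w_0 = 1.330000: f = -27.070993, f' = 9.410548 → w_1 = 1.330000 - (-27.070993)/(9.410548) = 4.206665
w_1 = 4.206665: f = 282.949452, f' = 297.765059 → w_2 = 4.206665 - (282.949452)/(297.765059) = 3.256421
w_2 = 3.256421: f = 82.250691, f' = 138.127957 → w_3 = 3.256421 - (82.250691)/(138.127957) = 2.660954

2.6610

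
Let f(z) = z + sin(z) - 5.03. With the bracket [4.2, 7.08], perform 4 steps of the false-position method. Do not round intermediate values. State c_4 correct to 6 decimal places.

f(4.200000) = -1.701576, f(7.080000) = 2.765133
step 1: c = 5.297125, f(c) = -0.566733 < 0 → new bracket [5.297125, 7.080000]
step 2: c = 5.600383, f(c) = -0.060587 < 0 → new bracket [5.600383, 7.080000]
step 3: c = 5.632108, f(c) = -0.003936 < 0 → new bracket [5.632108, 7.080000]
step 4: c = 5.634166, f(c) = -0.000240 < 0 → new bracket [5.634166, 7.080000]

5.634166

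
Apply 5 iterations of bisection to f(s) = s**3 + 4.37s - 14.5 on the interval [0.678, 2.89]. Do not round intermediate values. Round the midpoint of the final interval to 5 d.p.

1.88769

f(0.678000) = -11.225474, f(2.890000) = 22.266869 (opposite signs)
step 1: m = 1.784000, f(m) = -1.026062 < 0 → root in [1.784000, 2.890000]
step 2: m = 2.337000, f(m) = 8.476377 > 0 → root in [1.784000, 2.337000]
step 3: m = 2.060500, f(m) = 3.252568 > 0 → root in [1.784000, 2.060500]
step 4: m = 1.922250, f(m) = 1.003033 > 0 → root in [1.784000, 1.922250]
step 5: m = 1.853125, f(m) = -0.038079 < 0 → root in [1.853125, 1.922250]
Midpoint of [1.853125, 1.922250] = 1.887687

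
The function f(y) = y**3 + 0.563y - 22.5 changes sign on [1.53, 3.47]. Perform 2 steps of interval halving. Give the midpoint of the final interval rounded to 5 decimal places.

f(1.530000) = -18.057033, f(3.470000) = 21.235533 (opposite signs)
step 1: m = 2.500000, f(m) = -5.467500 < 0 → root in [2.500000, 3.470000]
step 2: m = 2.985000, f(m) = 5.777577 > 0 → root in [2.500000, 2.985000]
Midpoint of [2.500000, 2.985000] = 2.742500

2.74250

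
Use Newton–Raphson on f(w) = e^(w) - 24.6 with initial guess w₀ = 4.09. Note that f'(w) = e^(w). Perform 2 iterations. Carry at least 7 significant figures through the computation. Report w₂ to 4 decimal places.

Newton update: w ← w − f(w)/f'(w).
w_0 = 4.090000: f = 35.139892, f' = 59.739892 → w_1 = 4.090000 - (35.139892)/(59.739892) = 3.501785
w_1 = 3.501785: f = 8.574621, f' = 33.174621 → w_2 = 3.501785 - (8.574621)/(33.174621) = 3.243316

3.2433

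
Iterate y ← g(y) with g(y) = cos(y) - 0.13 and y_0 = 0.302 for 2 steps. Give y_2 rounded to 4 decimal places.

0.5487

y_1 = g(0.302000) = 0.824744
y_2 = g(0.824744) = 0.548745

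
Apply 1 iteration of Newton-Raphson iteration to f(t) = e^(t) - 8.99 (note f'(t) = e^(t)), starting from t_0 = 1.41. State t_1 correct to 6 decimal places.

t_0 = 1.410000: f = -4.894045, f' = 4.095955 → t_1 = 1.410000 - (-4.894045)/(4.095955) = 2.604848

2.604848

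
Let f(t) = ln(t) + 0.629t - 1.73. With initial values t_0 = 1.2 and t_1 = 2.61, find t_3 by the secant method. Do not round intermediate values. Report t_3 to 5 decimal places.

1.80299

f(t_0) = -0.792878, f(t_1) = 0.871040
t_2 = 2.610000 - (0.871040)·(2.610000 - 1.200000)/(0.871040 - (-0.792878)) = 1.871883; f(t_2) = 0.074359
t_3 = 1.871883 - (0.074359)·(1.871883 - 2.610000)/(0.074359 - (0.871040)) = 1.802990; f(t_3) = -0.006473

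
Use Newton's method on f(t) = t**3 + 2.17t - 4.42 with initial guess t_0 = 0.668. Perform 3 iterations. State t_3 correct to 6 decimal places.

f'(t) = 3t**2 + 2.17
t_0 = 0.668000: f = -2.672362, f' = 3.508672 → t_1 = 0.668000 - (-2.672362)/(3.508672) = 1.429645
t_1 = 1.429645: f = 1.604359, f' = 8.301654 → t_2 = 1.429645 - (1.604359)/(8.301654) = 1.236387
t_2 = 1.236387: f = 0.152968, f' = 6.755960 → t_3 = 1.236387 - (0.152968)/(6.755960) = 1.213745

1.213745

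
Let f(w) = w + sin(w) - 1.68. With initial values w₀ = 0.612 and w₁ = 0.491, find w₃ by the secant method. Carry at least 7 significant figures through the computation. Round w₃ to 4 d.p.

0.8964

f(w_0) = -0.493494, f(w_1) = -0.717492
w_2 = 0.491000 - (-0.717492)·(0.491000 - 0.612000)/(-0.717492 - (-0.493494)) = 0.878578; f(w_2) = -0.031590
w_3 = 0.878578 - (-0.031590)·(0.878578 - 0.491000)/(-0.031590 - (-0.717492)) = 0.896428; f(w_3) = -0.002470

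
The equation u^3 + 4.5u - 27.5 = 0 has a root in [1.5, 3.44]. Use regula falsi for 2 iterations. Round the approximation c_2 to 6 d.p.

2.450491

f(1.500000) = -17.375000, f(3.440000) = 28.687584
step 1: c = 2.231776, f(c) = -6.340922 < 0 → new bracket [2.231776, 3.440000]
step 2: c = 2.450491, f(c) = -1.757823 < 0 → new bracket [2.450491, 3.440000]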